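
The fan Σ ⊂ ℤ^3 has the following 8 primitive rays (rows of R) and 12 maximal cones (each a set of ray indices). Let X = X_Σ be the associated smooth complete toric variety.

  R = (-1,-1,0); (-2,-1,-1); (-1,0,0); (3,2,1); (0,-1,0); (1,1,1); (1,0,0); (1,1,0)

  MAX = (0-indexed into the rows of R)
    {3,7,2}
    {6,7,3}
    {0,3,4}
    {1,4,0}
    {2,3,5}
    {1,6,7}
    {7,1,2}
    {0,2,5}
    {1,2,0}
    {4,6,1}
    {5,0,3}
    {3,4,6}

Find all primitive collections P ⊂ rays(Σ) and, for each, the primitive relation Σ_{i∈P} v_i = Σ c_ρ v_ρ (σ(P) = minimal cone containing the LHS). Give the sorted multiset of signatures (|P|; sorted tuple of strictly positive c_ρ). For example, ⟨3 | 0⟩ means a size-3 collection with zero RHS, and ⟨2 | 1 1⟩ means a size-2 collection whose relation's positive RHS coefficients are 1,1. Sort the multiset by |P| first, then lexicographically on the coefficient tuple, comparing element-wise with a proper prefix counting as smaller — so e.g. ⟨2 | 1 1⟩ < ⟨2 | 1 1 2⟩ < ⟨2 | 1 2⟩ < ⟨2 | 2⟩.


Primitive collections (11):

  {0,7}:  v_{0} + v_{7} = 0  →  sig = ⟨2 | 0⟩
  {2,6}:  v_{2} + v_{6} = 0  →  sig = ⟨2 | 0⟩
  {0,6}:  v_{0} + v_{6} = v_{4}  →  sig = ⟨2 | 1⟩
  {1,3}:  v_{1} + v_{3} = v_{7}  →  sig = ⟨2 | 1⟩
  {1,5}:  v_{1} + v_{5} = v_{2}  →  sig = ⟨2 | 1⟩
  {2,4}:  v_{2} + v_{4} = v_{0}  →  sig = ⟨2 | 1⟩
  {4,7}:  v_{4} + v_{7} = v_{6}  →  sig = ⟨2 | 1⟩
  {5,6}:  v_{5} + v_{6} = v_{0} + v_{3}  →  sig = ⟨2 | 1 1⟩
  {5,7}:  v_{5} + v_{7} = v_{2} + v_{3}  →  sig = ⟨2 | 1 1⟩
  {4,5}:  v_{4} + v_{5} = 2·v_{0} + v_{3}  →  sig = ⟨2 | 1 2⟩
  {0,2,3}:  v_{0} + v_{2} + v_{3} = v_{5}  →  sig = ⟨3 | 1⟩

Sorted signature multiset PRS(X):
    ⟨2 | 0⟩
    ⟨2 | 0⟩
    ⟨2 | 1⟩
    ⟨2 | 1⟩
    ⟨2 | 1⟩
    ⟨2 | 1⟩
    ⟨2 | 1⟩
    ⟨2 | 1 1⟩
    ⟨2 | 1 1⟩
    ⟨2 | 1 2⟩
    ⟨3 | 1⟩


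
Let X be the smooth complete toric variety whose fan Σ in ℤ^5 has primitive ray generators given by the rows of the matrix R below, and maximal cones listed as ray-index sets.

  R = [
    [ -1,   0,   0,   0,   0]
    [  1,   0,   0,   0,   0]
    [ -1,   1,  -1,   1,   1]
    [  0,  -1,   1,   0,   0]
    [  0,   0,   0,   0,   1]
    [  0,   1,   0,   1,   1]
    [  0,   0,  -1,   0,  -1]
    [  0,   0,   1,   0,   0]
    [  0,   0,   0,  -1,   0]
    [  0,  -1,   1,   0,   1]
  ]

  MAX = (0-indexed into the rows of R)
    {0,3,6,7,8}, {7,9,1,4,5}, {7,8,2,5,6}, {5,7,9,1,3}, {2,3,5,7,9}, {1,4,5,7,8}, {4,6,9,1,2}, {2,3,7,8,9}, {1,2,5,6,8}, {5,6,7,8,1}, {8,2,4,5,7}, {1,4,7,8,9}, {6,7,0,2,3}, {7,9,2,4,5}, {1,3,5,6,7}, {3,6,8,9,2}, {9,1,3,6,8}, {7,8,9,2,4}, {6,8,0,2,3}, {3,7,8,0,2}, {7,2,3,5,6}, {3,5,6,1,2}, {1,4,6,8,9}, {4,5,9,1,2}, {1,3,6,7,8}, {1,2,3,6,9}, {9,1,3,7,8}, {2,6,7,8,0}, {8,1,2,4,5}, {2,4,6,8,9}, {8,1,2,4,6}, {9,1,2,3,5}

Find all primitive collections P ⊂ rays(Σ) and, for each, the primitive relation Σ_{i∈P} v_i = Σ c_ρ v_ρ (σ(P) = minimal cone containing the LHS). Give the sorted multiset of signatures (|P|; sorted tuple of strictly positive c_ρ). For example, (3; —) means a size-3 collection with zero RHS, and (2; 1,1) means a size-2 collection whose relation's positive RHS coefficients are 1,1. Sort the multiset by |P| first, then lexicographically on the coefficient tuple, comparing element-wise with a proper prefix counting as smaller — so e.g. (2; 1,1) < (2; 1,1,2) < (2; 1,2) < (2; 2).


Primitive collections (15):

  {0,1}:  v_{0} + v_{1} = 0  so sig = (2; —)
  {3,4}:  v_{3} + v_{4} = v_{9}  so sig = (2; 1)
  {0,5}:  v_{0} + v_{5} = v_{2} + v_{7}  so sig = (2; 1,1)
  {0,4}:  v_{0} + v_{4} = v_{2} + v_{3} + v_{8}  so sig = (2; 1,1,1)
  {0,9}:  v_{0} + v_{9} = v_{2} + 2·v_{3} + v_{8}  so sig = (2; 1,1,2)
  {4,6,7}:  v_{4} + v_{6} + v_{7} = 0  so sig = (3; —)
  {1,2,7}:  v_{1} + v_{2} + v_{7} = v_{5}  so sig = (3; 1)
  {6,7,9}:  v_{6} + v_{7} + v_{9} = v_{3}  so sig = (3; 1)
  {3,5,8}:  v_{3} + v_{5} + v_{8} = v_{4} + v_{7}  so sig = (3; 1,1)
  {4,5,6}:  v_{4} + v_{5} + v_{6} = v_{1} + v_{2}  so sig = (3; 1,1)
  {5,6,9}:  v_{5} + v_{6} + v_{9} = v_{1} + v_{2} + v_{3}  so sig = (3; 1,1,1)
  {5,8,9}:  v_{5} + v_{8} + v_{9} = 2·v_{4} + v_{7}  so sig = (3; 1,2)
  {1,2,3,8}:  v_{1} + v_{2} + v_{3} + v_{8} = v_{4}  so sig = (4; 1)
  {1,2,8,9}:  v_{1} + v_{2} + v_{8} + v_{9} = 2·v_{4}  so sig = (4; 2)
  {2,3,6,7,8}:  v_{2} + v_{3} + v_{6} + v_{7} + v_{8} = v_{0}  so sig = (5; 1)

Sorted signature multiset PRS(X):
    |P|=2: 5 collections, coeffs (), (1), (1,1), (1,1,1), (1,1,2)
    |P|=3: 7 collections, coeffs (), (1), (1), (1,1), (1,1), (1,1,1), (1,2)
    |P|=4: 2 collections, coeffs (1), (2)
    |P|=5: 1 collection, coeffs (1)


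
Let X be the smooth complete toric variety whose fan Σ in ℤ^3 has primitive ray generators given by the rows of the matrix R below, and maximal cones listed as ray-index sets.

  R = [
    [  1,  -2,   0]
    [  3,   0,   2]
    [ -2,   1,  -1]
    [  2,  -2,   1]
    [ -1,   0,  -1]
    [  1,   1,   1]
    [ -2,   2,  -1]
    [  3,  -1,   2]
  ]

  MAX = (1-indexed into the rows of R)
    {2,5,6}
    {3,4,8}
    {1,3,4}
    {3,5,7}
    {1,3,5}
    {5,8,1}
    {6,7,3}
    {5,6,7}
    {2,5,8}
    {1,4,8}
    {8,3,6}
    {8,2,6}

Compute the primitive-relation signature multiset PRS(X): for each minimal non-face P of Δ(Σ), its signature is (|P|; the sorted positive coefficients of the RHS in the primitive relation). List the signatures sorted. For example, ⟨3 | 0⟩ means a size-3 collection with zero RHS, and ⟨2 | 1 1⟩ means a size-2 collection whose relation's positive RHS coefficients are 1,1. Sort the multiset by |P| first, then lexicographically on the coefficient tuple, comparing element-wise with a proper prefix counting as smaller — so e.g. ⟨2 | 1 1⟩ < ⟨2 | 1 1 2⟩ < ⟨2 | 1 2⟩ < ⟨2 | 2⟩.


Σ has 14 primitive collections:

  P={4,7}:  v_{4} + v_{7} = 0  ⇒ sig = ⟨2 | 0⟩
  P={1,7}:  v_{1} + v_{7} = v_{5}  ⇒ sig = ⟨2 | 1⟩
  P={2,3}:  v_{2} + v_{3} = v_{6}  ⇒ sig = ⟨2 | 1⟩
  P={4,5}:  v_{4} + v_{5} = v_{1}  ⇒ sig = ⟨2 | 1⟩
  P={4,6}:  v_{4} + v_{6} = v_{8}  ⇒ sig = ⟨2 | 1⟩
  P={7,8}:  v_{7} + v_{8} = v_{6}  ⇒ sig = ⟨2 | 1⟩
  P={1,6}:  v_{1} + v_{6} = v_{5} + v_{8}  ⇒ sig = ⟨2 | 1 1⟩
  P={2,4}:  v_{2} + v_{4} = v_{5} + 2·v_{8}  ⇒ sig = ⟨2 | 1 2⟩
  P={2,7}:  v_{2} + v_{7} = v_{5} + 2·v_{6}  ⇒ sig = ⟨2 | 1 2⟩
  P={1,2}:  v_{1} + v_{2} = 2·v_{5} + 2·v_{8}  ⇒ sig = ⟨2 | 2 2⟩
  P={3,5,8}:  v_{3} + v_{5} + v_{8} = 0  ⇒ sig = ⟨3 | 0⟩
  P={1,3,8}:  v_{1} + v_{3} + v_{8} = v_{4}  ⇒ sig = ⟨3 | 1⟩
  P={3,5,6}:  v_{3} + v_{5} + v_{6} = v_{7}  ⇒ sig = ⟨3 | 1⟩
  P={5,6,8}:  v_{5} + v_{6} + v_{8} = v_{2}  ⇒ sig = ⟨3 | 1⟩

so the primitive-relation signature multiset is
    |P|=2: 10 collections, coeffs (), (1), (1), (1), (1), (1), (1,1), (1,2), (1,2), (2,2)
    |P|=3: 4 collections, coeffs (), (1), (1), (1)


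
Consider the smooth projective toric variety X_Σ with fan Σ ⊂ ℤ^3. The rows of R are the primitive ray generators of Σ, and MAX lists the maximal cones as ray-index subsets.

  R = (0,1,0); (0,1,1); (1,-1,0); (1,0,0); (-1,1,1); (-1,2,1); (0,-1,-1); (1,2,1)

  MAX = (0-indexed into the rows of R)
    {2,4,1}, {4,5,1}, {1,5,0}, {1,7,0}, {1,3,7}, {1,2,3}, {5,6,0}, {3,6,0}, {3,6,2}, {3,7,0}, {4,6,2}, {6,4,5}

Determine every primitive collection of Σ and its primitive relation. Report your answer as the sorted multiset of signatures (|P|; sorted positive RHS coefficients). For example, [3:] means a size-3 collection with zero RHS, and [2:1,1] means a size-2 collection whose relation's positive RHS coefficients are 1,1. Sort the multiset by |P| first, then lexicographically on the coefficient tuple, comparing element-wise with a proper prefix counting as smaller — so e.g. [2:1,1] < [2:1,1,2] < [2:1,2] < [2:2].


Minimal non-faces — 11 found among 8 rays, 12 max cones:

  P={1,6}:  v_{1} + v_{6} = 0  so sig = [2:]
  P={0,2}:  v_{0} + v_{2} = v_{3}  so sig = [2:1]
  P={0,4}:  v_{0} + v_{4} = v_{5}  so sig = [2:1]
  P={2,5}:  v_{2} + v_{5} = v_{1}  so sig = [2:1]
  P={3,4}:  v_{3} + v_{4} = v_{1}  so sig = [2:1]
  P={3,5}:  v_{3} + v_{5} = v_{0} + v_{1}  so sig = [2:1,1]
  P={6,7}:  v_{6} + v_{7} = v_{0} + v_{3}  so sig = [2:1,1]
  P={2,7}:  v_{2} + v_{7} = v_{1} + 2·v_{3}  so sig = [2:1,2]
  P={4,7}:  v_{4} + v_{7} = v_{0} + 2·v_{1}  so sig = [2:1,2]
  P={5,7}:  v_{5} + v_{7} = 2·v_{0} + 2·v_{1}  so sig = [2:2,2]
  P={0,1,3}:  v_{0} + v_{1} + v_{3} = v_{7}  so sig = [3:1]

Signatures (|P|; sorted positive RHS coefficients), sorted:
    |P|=2: 10 collections, coeffs (), (1), (1), (1), (1), (1,1), (1,1), (1,2), (1,2), (2,2)
    |P|=3: 1 collection, coeffs (1)


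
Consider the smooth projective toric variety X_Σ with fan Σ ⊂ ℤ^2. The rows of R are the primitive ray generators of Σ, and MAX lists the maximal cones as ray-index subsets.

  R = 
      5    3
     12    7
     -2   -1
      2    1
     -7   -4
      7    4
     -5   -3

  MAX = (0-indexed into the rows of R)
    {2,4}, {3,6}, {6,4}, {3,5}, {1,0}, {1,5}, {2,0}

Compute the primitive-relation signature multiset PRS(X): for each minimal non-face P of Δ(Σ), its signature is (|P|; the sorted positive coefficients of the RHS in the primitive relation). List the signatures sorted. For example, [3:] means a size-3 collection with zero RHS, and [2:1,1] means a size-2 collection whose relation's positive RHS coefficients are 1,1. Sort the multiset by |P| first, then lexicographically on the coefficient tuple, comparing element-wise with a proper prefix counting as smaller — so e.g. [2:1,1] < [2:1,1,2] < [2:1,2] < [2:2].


Primitive collections (14):

  P={0,6}:  v_{0} + v_{6} = 0  ⇒ sig = [2:]
  P={2,3}:  v_{2} + v_{3} = 0  ⇒ sig = [2:]
  P={4,5}:  v_{4} + v_{5} = 0  ⇒ sig = [2:]
  P={0,3}:  v_{0} + v_{3} = v_{5}  ⇒ sig = [2:1]
  P={0,4}:  v_{0} + v_{4} = v_{2}  ⇒ sig = [2:1]
  P={0,5}:  v_{0} + v_{5} = v_{1}  ⇒ sig = [2:1]
  P={1,4}:  v_{1} + v_{4} = v_{0}  ⇒ sig = [2:1]
  P={1,6}:  v_{1} + v_{6} = v_{5}  ⇒ sig = [2:1]
  P={2,5}:  v_{2} + v_{5} = v_{0}  ⇒ sig = [2:1]
  P={2,6}:  v_{2} + v_{6} = v_{4}  ⇒ sig = [2:1]
  P={3,4}:  v_{3} + v_{4} = v_{6}  ⇒ sig = [2:1]
  P={5,6}:  v_{5} + v_{6} = v_{3}  ⇒ sig = [2:1]
  P={1,2}:  v_{1} + v_{2} = 2·v_{0}  ⇒ sig = [2:2]
  P={1,3}:  v_{1} + v_{3} = 2·v_{5}  ⇒ sig = [2:2]

Signatures (|P|; sorted positive RHS coefficients), sorted:
    |P|=2: 14 collections, coeffs (), (), (), (1), (1), (1), (1), (1), (1), (1), (1), (1), (2), (2)


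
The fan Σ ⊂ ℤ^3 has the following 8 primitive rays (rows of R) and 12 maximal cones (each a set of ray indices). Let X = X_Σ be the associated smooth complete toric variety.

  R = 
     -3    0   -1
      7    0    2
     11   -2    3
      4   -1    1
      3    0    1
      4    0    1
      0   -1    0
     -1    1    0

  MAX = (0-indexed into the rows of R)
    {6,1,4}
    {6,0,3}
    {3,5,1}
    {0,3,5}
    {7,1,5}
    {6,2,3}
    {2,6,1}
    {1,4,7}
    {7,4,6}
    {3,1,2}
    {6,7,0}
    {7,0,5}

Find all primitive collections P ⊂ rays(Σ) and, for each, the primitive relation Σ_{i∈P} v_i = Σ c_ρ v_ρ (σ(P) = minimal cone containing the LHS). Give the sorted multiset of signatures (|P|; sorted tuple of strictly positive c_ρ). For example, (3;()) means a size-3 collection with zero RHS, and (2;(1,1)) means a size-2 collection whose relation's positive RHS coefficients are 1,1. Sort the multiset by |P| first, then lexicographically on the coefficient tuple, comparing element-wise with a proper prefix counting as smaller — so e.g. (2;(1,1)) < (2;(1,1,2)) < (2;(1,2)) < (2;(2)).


Primitive collections (12):

  P = {0,4}:  v_{0} + v_{4} = 0  ⇒ sig = (2;())
  P = {0,1}:  v_{0} + v_{1} = v_{5}  ⇒ sig = (2;(1))
  P = {3,7}:  v_{3} + v_{7} = v_{4}  ⇒ sig = (2;(1))
  P = {4,5}:  v_{4} + v_{5} = v_{1}  ⇒ sig = (2;(1))
  P = {5,6}:  v_{5} + v_{6} = v_{3}  ⇒ sig = (2;(1))
  P = {3,4}:  v_{3} + v_{4} = v_{1} + v_{6}  ⇒ sig = (2;(1,1))
  P = {2,7}:  v_{2} + v_{7} = v_{1} + v_{4} + v_{6}  ⇒ sig = (2;(1,1,1))
  P = {2,5}:  v_{2} + v_{5} = v_{1} + 2·v_{3}  ⇒ sig = (2;(1,2))
  P = {0,2}:  v_{0} + v_{2} = 2·v_{3}  ⇒ sig = (2;(2))
  P = {2,4}:  v_{2} + v_{4} = 2·v_{1} + 2·v_{6}  ⇒ sig = (2;(2,2))
  P = {1,3,6}:  v_{1} + v_{3} + v_{6} = v_{2}  ⇒ sig = (3;(1))
  P = {1,6,7}:  v_{1} + v_{6} + v_{7} = 2·v_{4}  ⇒ sig = (3;(2))

Sorted signature multiset PRS(X):
    (2;())
    (2;(1))
    (2;(1))
    (2;(1))
    (2;(1))
    (2;(1,1))
    (2;(1,1,1))
    (2;(1,2))
    (2;(2))
    (2;(2,2))
    (3;(1))
    (3;(2))


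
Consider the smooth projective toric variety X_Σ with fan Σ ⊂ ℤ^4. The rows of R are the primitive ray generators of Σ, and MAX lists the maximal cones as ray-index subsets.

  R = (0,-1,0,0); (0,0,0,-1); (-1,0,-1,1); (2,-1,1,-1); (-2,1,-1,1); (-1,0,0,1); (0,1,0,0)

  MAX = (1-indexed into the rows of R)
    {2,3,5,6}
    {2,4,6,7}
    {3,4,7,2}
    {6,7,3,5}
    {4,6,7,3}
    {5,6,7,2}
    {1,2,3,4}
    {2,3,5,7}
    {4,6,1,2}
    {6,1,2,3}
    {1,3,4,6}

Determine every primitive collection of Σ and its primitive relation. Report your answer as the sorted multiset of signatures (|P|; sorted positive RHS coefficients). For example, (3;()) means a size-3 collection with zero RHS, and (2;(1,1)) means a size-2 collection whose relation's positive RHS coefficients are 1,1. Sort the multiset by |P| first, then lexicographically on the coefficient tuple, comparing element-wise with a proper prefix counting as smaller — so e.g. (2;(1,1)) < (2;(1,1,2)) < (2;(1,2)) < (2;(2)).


Primitive collections (5):

  • {1,7}:  v_{1} + v_{7} = 0  ⟹  sig = (2;())
  • {4,5}:  v_{4} + v_{5} = 0  ⟹  sig = (2;())
  • {1,5}:  v_{1} + v_{5} = v_{2} + v_{3} + v_{6}  ⟹  sig = (2;(1,1,1))
  • {2,3,4,6}:  v_{2} + v_{3} + v_{4} + v_{6} = v_{1}  ⟹  sig = (4;(1))
  • {2,3,6,7}:  v_{2} + v_{3} + v_{6} + v_{7} = v_{5}  ⟹  sig = (4;(1))

Sorted signature multiset PRS(X):
    (2;())
    (2;())
    (2;(1,1,1))
    (4;(1))
    (4;(1))


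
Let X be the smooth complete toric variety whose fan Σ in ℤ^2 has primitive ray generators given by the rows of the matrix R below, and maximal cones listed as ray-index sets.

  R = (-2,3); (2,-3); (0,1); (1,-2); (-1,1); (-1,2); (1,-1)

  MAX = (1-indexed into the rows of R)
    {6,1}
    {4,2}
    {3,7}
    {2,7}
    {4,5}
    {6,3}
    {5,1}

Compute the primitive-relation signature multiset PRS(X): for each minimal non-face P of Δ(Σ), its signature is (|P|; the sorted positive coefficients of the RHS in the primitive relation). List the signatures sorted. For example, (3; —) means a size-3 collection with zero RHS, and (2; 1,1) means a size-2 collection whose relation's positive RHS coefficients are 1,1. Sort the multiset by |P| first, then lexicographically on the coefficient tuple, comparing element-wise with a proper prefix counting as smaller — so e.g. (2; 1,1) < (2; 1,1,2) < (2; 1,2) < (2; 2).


14 collections generate NE(X_Σ); each relation:

  P = {1,2}:  v_{1} + v_{2} = 0  →  sig = (2; —)
  P = {4,6}:  v_{4} + v_{6} = 0  →  sig = (2; —)
  P = {5,7}:  v_{5} + v_{7} = 0  →  sig = (2; —)
  P = {1,4}:  v_{1} + v_{4} = v_{5}  →  sig = (2; 1)
  P = {1,7}:  v_{1} + v_{7} = v_{6}  →  sig = (2; 1)
  P = {2,5}:  v_{2} + v_{5} = v_{4}  →  sig = (2; 1)
  P = {2,6}:  v_{2} + v_{6} = v_{7}  →  sig = (2; 1)
  P = {3,4}:  v_{3} + v_{4} = v_{7}  →  sig = (2; 1)
  P = {3,5}:  v_{3} + v_{5} = v_{6}  →  sig = (2; 1)
  P = {4,7}:  v_{4} + v_{7} = v_{2}  →  sig = (2; 1)
  P = {5,6}:  v_{5} + v_{6} = v_{1}  →  sig = (2; 1)
  P = {6,7}:  v_{6} + v_{7} = v_{3}  →  sig = (2; 1)
  P = {1,3}:  v_{1} + v_{3} = 2·v_{6}  →  sig = (2; 2)
  P = {2,3}:  v_{2} + v_{3} = 2·v_{7}  →  sig = (2; 2)

Hence PRS(X_Σ) =
{ (2; —) ×3,  (2; 1) ×9,  (2; 2) ×2 }


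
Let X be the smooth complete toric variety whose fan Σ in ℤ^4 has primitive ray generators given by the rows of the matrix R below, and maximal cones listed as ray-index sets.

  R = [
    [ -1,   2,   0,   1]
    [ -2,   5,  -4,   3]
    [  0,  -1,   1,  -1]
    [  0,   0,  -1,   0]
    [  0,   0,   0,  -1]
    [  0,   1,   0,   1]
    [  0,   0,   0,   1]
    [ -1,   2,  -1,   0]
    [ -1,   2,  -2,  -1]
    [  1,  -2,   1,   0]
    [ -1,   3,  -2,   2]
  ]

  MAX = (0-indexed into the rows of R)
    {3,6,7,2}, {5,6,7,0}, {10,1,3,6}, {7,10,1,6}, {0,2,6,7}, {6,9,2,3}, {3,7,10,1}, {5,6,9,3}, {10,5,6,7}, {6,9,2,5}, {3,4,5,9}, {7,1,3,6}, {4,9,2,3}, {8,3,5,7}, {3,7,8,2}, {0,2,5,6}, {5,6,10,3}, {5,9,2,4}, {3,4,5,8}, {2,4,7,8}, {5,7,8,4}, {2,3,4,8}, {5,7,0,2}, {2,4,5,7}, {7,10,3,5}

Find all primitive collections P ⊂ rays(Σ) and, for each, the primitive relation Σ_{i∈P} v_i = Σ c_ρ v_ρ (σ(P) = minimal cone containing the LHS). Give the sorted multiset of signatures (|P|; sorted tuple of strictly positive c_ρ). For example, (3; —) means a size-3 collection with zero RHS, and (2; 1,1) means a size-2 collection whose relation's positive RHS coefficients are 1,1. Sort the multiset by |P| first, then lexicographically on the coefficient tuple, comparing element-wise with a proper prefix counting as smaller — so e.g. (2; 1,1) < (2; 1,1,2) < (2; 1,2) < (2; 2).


|primitive collections| = 25. Relations:

  • {4,6}:  v_{4} + v_{6} = 0  ⇒ sig = (2; —)
  • {7,9}:  v_{7} + v_{9} = 0  ⇒ sig = (2; —)
  • {0,3}:  v_{0} + v_{3} = v_{6} + v_{7}  ⇒ sig = (2; 1,1)
  • {2,10}:  v_{2} + v_{10} = v_{6} + v_{7}  ⇒ sig = (2; 1,1)
  • {6,8}:  v_{6} + v_{8} = v_{3} + v_{7}  ⇒ sig = (2; 1,1)
  • {8,9}:  v_{8} + v_{9} = v_{3} + v_{4}  ⇒ sig = (2; 1,1)
  • {0,4}:  v_{0} + v_{4} = v_{2} + v_{5} + v_{7}  ⇒ sig = (2; 1,1,1)
  • {0,9}:  v_{0} + v_{9} = v_{2} + v_{5} + v_{6}  ⇒ sig = (2; 1,1,1)
  • {1,4}:  v_{1} + v_{4} = v_{3} + v_{7} + v_{10}  ⇒ sig = (2; 1,1,1)
  • {1,9}:  v_{1} + v_{9} = v_{3} + v_{6} + v_{10}  ⇒ sig = (2; 1,1,1)
  • {4,10}:  v_{4} + v_{10} = v_{3} + v_{5} + v_{7}  ⇒ sig = (2; 1,1,1)
  • {9,10}:  v_{9} + v_{10} = v_{3} + v_{5} + v_{6}  ⇒ sig = (2; 1,1,1)
  • {0,1}:  v_{0} + v_{1} = 2·v_{6} + 2·v_{7} + v_{10}  ⇒ sig = (2; 1,2,2)
  • {0,10}:  v_{0} + v_{10} = v_{5} + 2·v_{6} + 2·v_{7}  ⇒ sig = (2; 1,2,2)
  • {1,2}:  v_{1} + v_{2} = v_{3} + 2·v_{6} + 2·v_{7}  ⇒ sig = (2; 1,2,2)
  • {1,8}:  v_{1} + v_{8} = 2·v_{3} + 2·v_{7} + v_{10}  ⇒ sig = (2; 1,2,2)
  • {8,10}:  v_{8} + v_{10} = 2·v_{3} + v_{5} + 2·v_{7}  ⇒ sig = (2; 1,2,2)
  • {0,8}:  v_{0} + v_{8} = 2·v_{7}  ⇒ sig = (2; 2)
  • {1,5}:  v_{1} + v_{5} = 2·v_{10}  ⇒ sig = (2; 2)
  • {2,3,5}:  v_{2} + v_{3} + v_{5} = 0  ⇒ sig = (3; —)
  • {3,4,7}:  v_{3} + v_{4} + v_{7} = v_{8}  ⇒ sig = (3; 1)
  • {2,5,8}:  v_{2} + v_{5} + v_{8} = v_{4} + v_{7}  ⇒ sig = (3; 1,1)
  • {2,5,6,7}:  v_{2} + v_{5} + v_{6} + v_{7} = v_{0}  ⇒ sig = (4; 1)
  • {3,5,6,7}:  v_{3} + v_{5} + v_{6} + v_{7} = v_{10}  ⇒ sig = (4; 1)
  • {3,6,7,10}:  v_{3} + v_{6} + v_{7} + v_{10} = v_{1}  ⇒ sig = (4; 1)

Hence PRS(X_Σ) =
[(2; —), (2; —), (2; 1,1), (2; 1,1), (2; 1,1), (2; 1,1), (2; 1,1,1), (2; 1,1,1), (2; 1,1,1), (2; 1,1,1), (2; 1,1,1), (2; 1,1,1), (2; 1,2,2), (2; 1,2,2), (2; 1,2,2), (2; 1,2,2), (2; 1,2,2), (2; 2), (2; 2), (3; —), (3; 1), (3; 1,1), (4; 1), (4; 1), (4; 1)]


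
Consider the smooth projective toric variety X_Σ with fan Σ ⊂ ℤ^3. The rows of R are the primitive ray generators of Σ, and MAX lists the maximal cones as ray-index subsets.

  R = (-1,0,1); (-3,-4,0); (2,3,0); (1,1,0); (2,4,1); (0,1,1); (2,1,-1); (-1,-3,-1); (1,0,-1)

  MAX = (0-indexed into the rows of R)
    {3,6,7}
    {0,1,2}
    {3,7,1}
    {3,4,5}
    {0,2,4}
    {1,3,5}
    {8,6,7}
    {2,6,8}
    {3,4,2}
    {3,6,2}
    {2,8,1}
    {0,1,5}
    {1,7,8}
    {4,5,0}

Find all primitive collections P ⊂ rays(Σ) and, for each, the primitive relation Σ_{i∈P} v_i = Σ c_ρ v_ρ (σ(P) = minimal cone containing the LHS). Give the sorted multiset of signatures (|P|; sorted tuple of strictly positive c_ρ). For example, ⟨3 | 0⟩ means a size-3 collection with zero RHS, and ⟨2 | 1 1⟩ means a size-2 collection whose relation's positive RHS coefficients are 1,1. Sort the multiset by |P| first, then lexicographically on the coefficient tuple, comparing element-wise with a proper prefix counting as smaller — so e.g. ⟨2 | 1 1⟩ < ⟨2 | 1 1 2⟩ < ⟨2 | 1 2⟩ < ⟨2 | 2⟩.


16 collections generate NE(X_Σ); each relation:

  • {0,8}:  v_{0} + v_{8} = 0  →  sig = ⟨2 | 0⟩
  • {0,3}:  v_{0} + v_{3} = v_{5}  →  sig = ⟨2 | 1⟩
  • {0,6}:  v_{0} + v_{6} = v_{3}  →  sig = ⟨2 | 1⟩
  • {1,4}:  v_{1} + v_{4} = v_{0}  →  sig = ⟨2 | 1⟩
  • {1,6}:  v_{1} + v_{6} = v_{7}  →  sig = ⟨2 | 1⟩
  • {2,5}:  v_{2} + v_{5} = v_{4}  →  sig = ⟨2 | 1⟩
  • {2,7}:  v_{2} + v_{7} = v_{8}  →  sig = ⟨2 | 1⟩
  • {3,8}:  v_{3} + v_{8} = v_{6}  →  sig = ⟨2 | 1⟩
  • {4,7}:  v_{4} + v_{7} = v_{3}  →  sig = ⟨2 | 1⟩
  • {5,8}:  v_{5} + v_{8} = v_{3}  →  sig = ⟨2 | 1⟩
  • {0,7}:  v_{0} + v_{7} = v_{1} + v_{3}  →  sig = ⟨2 | 1 1⟩
  • {4,8}:  v_{4} + v_{8} = v_{2} + v_{3}  →  sig = ⟨2 | 1 1⟩
  • {4,6}:  v_{4} + v_{6} = v_{2} + 2·v_{3}  →  sig = ⟨2 | 1 2⟩
  • {5,7}:  v_{5} + v_{7} = v_{1} + 2·v_{3}  →  sig = ⟨2 | 1 2⟩
  • {5,6}:  v_{5} + v_{6} = 2·v_{3}  →  sig = ⟨2 | 2⟩
  • {1,2,3}:  v_{1} + v_{2} + v_{3} = 0  →  sig = ⟨3 | 0⟩

Sorted signature multiset PRS(X):
    ⟨2 | 0⟩
    ⟨2 | 1⟩
    ⟨2 | 1⟩
    ⟨2 | 1⟩
    ⟨2 | 1⟩
    ⟨2 | 1⟩
    ⟨2 | 1⟩
    ⟨2 | 1⟩
    ⟨2 | 1⟩
    ⟨2 | 1⟩
    ⟨2 | 1 1⟩
    ⟨2 | 1 1⟩
    ⟨2 | 1 2⟩
    ⟨2 | 1 2⟩
    ⟨2 | 2⟩
    ⟨3 | 0⟩


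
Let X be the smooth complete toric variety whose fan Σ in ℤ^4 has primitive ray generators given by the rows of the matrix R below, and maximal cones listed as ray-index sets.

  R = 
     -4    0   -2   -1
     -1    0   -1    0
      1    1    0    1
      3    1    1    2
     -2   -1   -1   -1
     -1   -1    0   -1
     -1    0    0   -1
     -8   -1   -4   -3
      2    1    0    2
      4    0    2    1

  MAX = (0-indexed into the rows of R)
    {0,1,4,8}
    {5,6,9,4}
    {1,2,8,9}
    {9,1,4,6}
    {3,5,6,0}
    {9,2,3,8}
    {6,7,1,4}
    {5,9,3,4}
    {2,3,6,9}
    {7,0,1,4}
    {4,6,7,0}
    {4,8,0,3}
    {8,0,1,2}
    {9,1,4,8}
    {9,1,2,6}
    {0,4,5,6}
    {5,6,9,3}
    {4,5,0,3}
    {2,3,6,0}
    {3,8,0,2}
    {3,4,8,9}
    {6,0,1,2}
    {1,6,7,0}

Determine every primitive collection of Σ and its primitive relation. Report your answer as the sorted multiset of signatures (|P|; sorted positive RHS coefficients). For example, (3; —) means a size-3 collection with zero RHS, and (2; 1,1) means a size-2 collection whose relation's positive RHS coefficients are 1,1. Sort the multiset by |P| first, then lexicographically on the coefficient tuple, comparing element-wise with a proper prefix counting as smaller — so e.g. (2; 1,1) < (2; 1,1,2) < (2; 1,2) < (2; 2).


Minimal non-faces — 14 found among 10 rays, 23 max cones:

  {0,9}:  v_{0} + v_{9} = 0  →  sig = (2; —)
  {2,5}:  v_{2} + v_{5} = 0  →  sig = (2; —)
  {1,3}:  v_{1} + v_{3} = v_{8}  →  sig = (2; 1)
  {1,5}:  v_{1} + v_{5} = v_{4}  →  sig = (2; 1)
  {2,4}:  v_{2} + v_{4} = v_{1}  →  sig = (2; 1)
  {6,8}:  v_{6} + v_{8} = v_{2}  →  sig = (2; 1)
  {3,7}:  v_{3} + v_{7} = v_{0} + v_{1}  →  sig = (2; 1,1)
  {5,8}:  v_{5} + v_{8} = v_{3} + v_{4}  →  sig = (2; 1,1)
  {7,9}:  v_{7} + v_{9} = v_{1} + v_{4} + v_{6}  →  sig = (2; 1,1,1)
  {2,7}:  v_{2} + v_{7} = v_{0} + 2·v_{1} + v_{6}  →  sig = (2; 1,1,2)
  {5,7}:  v_{5} + v_{7} = v_{0} + 2·v_{4} + v_{6}  →  sig = (2; 1,1,2)
  {7,8}:  v_{7} + v_{8} = v_{0} + 2·v_{1}  →  sig = (2; 1,2)
  {3,4,6}:  v_{3} + v_{4} + v_{6} = 0  →  sig = (3; —)
  {0,1,4,6}:  v_{0} + v_{1} + v_{4} + v_{6} = v_{7}  →  sig = (4; 1)

Signatures (|P|; sorted positive RHS coefficients), sorted:
[(2; —), (2; —), (2; 1), (2; 1), (2; 1), (2; 1), (2; 1,1), (2; 1,1), (2; 1,1,1), (2; 1,1,2), (2; 1,1,2), (2; 1,2), (3; —), (4; 1)]


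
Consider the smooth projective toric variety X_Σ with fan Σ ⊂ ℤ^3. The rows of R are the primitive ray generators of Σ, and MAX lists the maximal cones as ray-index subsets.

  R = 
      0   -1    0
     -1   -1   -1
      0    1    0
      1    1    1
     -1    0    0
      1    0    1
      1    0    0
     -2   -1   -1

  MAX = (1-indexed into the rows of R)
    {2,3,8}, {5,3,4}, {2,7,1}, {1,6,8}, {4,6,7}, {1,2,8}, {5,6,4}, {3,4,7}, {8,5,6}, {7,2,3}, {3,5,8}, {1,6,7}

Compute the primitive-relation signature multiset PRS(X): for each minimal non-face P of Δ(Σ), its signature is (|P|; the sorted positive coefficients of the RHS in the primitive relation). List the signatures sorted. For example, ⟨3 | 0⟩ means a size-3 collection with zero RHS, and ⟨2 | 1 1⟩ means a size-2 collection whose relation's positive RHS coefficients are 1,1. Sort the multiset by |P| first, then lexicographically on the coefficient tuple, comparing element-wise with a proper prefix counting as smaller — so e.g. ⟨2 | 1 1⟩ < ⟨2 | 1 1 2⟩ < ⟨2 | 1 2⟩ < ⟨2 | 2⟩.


10 collections generate NE(X_Σ); each relation:

  {1,3}:  v_{1} + v_{3} = 0 ; sig = ⟨2 | 0⟩
  {2,4}:  v_{2} + v_{4} = 0 ; sig = ⟨2 | 0⟩
  {5,7}:  v_{5} + v_{7} = 0 ; sig = ⟨2 | 0⟩
  {1,4}:  v_{1} + v_{4} = v_{6} ; sig = ⟨2 | 1⟩
  {2,5}:  v_{2} + v_{5} = v_{8} ; sig = ⟨2 | 1⟩
  {2,6}:  v_{2} + v_{6} = v_{1} ; sig = ⟨2 | 1⟩
  {3,6}:  v_{3} + v_{6} = v_{4} ; sig = ⟨2 | 1⟩
  {4,8}:  v_{4} + v_{8} = v_{5} ; sig = ⟨2 | 1⟩
  {7,8}:  v_{7} + v_{8} = v_{2} ; sig = ⟨2 | 1⟩
  {1,5}:  v_{1} + v_{5} = v_{6} + v_{8} ; sig = ⟨2 | 1 1⟩

Sorted signature multiset PRS(X):
[⟨2 | 0⟩, ⟨2 | 0⟩, ⟨2 | 0⟩, ⟨2 | 1⟩, ⟨2 | 1⟩, ⟨2 | 1⟩, ⟨2 | 1⟩, ⟨2 | 1⟩, ⟨2 | 1⟩, ⟨2 | 1 1⟩]


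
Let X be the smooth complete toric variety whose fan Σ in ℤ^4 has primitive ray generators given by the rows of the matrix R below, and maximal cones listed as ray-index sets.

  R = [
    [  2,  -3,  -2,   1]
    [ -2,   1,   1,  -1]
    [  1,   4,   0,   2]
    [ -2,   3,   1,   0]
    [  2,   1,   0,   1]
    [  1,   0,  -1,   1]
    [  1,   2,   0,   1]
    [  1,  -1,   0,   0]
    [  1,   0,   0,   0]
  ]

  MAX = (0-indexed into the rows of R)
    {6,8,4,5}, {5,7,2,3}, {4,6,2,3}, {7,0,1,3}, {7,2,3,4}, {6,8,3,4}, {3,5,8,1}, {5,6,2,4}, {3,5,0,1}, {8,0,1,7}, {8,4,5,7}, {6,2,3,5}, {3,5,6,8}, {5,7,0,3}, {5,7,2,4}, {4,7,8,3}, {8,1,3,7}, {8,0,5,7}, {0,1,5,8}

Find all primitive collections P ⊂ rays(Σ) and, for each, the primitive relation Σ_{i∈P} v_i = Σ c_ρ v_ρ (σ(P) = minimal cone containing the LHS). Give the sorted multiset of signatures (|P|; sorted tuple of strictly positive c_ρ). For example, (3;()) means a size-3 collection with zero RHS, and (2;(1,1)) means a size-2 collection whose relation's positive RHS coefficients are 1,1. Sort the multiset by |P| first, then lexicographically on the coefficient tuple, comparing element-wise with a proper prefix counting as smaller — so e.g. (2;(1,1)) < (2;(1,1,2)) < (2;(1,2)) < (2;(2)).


12 collections generate NE(X_Σ); each relation:

  P={6,7}:  v_{6} + v_{7} = v_{4}  ⟹  sig = (2;(1))
  P={1,2}:  v_{1} + v_{2} = v_{3} + v_{6}  ⟹  sig = (2;(1,1))
  P={1,6}:  v_{1} + v_{6} = v_{3} + v_{8}  ⟹  sig = (2;(1,1))
  P={1,4}:  v_{1} + v_{4} = v_{3} + v_{7} + v_{8}  ⟹  sig = (2;(1,1,1))
  P={0,6}:  v_{0} + v_{6} = 2·v_{5} + v_{7}  ⟹  sig = (2;(1,2))
  P={0,2}:  v_{0} + v_{2} = v_{3} + 3·v_{5} + 2·v_{7}  ⟹  sig = (2;(1,2,3))
  P={2,8}:  v_{2} + v_{8} = 2·v_{6}  ⟹  sig = (2;(2))
  P={0,4}:  v_{0} + v_{4} = 2·v_{5} + 2·v_{7}  ⟹  sig = (2;(2,2))
  P={1,5,7}:  v_{1} + v_{5} + v_{7} = 0  ⟹  sig = (3;())
  P={0,3,8}:  v_{0} + v_{3} + v_{8} = v_{5}  ⟹  sig = (3;(1))
  P={3,4,5}:  v_{3} + v_{4} + v_{5} = v_{2}  ⟹  sig = (3;(1))
  P={3,5,7,8}:  v_{3} + v_{5} + v_{7} + v_{8} = v_{6}  ⟹  sig = (4;(1))

so the primitive-relation signature multiset is
    (2;(1))
    (2;(1,1))
    (2;(1,1))
    (2;(1,1,1))
    (2;(1,2))
    (2;(1,2,3))
    (2;(2))
    (2;(2,2))
    (3;())
    (3;(1))
    (3;(1))
    (4;(1))


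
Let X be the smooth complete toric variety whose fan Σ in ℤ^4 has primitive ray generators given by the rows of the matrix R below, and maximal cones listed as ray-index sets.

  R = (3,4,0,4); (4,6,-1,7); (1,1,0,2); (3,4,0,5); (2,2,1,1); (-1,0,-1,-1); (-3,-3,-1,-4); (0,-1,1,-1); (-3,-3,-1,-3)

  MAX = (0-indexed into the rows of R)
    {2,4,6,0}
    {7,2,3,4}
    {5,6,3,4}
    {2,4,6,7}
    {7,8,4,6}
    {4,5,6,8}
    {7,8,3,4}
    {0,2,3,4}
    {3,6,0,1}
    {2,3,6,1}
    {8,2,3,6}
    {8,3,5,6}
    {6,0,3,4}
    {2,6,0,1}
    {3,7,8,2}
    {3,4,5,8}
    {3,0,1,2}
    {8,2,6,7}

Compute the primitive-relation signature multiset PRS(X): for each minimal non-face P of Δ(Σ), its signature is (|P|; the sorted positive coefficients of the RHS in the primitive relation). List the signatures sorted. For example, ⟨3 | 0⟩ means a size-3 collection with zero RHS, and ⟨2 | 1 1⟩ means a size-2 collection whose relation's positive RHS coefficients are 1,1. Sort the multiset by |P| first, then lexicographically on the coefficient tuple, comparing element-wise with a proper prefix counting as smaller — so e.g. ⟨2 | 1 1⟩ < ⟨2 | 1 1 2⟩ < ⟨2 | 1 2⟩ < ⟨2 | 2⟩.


The 14 primitive collections of Σ (r=9, n=4):

  • {0,7}:  v_{0} + v_{7} = v_{2} + v_{4}  so sig = ⟨2 | 1 1⟩
  • {0,8}:  v_{0} + v_{8} = v_{3} + v_{6}  so sig = ⟨2 | 1 1⟩
  • {1,7}:  v_{1} + v_{7} = v_{0} + v_{2}  so sig = ⟨2 | 1 1⟩
  • {2,5}:  v_{2} + v_{5} = v_{3} + v_{6}  so sig = ⟨2 | 1 1⟩
  • {5,7}:  v_{5} + v_{7} = v_{4} + v_{8}  so sig = ⟨2 | 1 1⟩
  • {0,5}:  v_{0} + v_{5} = 2·v_{3} + v_{4} + 2·v_{6}  so sig = ⟨2 | 1 2 2⟩
  • {1,5}:  v_{1} + v_{5} = v_{0} + 2·v_{3} + 2·v_{6}  so sig = ⟨2 | 1 2 2⟩
  • {1,8}:  v_{1} + v_{8} = v_{2} + 2·v_{3} + 2·v_{6}  so sig = ⟨2 | 1 2 2⟩
  • {1,4}:  v_{1} + v_{4} = 2·v_{0}  so sig = ⟨2 | 2⟩
  • {2,4,8}:  v_{2} + v_{4} + v_{8} = 0  so sig = ⟨3 | 0⟩
  • {3,6,7}:  v_{3} + v_{6} + v_{7} = 0  so sig = ⟨3 | 0⟩
  • {0,2,3,6}:  v_{0} + v_{2} + v_{3} + v_{6} = v_{1}  so sig = ⟨4 | 1⟩
  • {2,3,4,6}:  v_{2} + v_{3} + v_{4} + v_{6} = v_{0}  so sig = ⟨4 | 1⟩
  • {3,4,6,8}:  v_{3} + v_{4} + v_{6} + v_{8} = v_{5}  so sig = ⟨4 | 1⟩

Sorted signature multiset PRS(X):
[⟨2 | 1 1⟩, ⟨2 | 1 1⟩, ⟨2 | 1 1⟩, ⟨2 | 1 1⟩, ⟨2 | 1 1⟩, ⟨2 | 1 2 2⟩, ⟨2 | 1 2 2⟩, ⟨2 | 1 2 2⟩, ⟨2 | 2⟩, ⟨3 | 0⟩, ⟨3 | 0⟩, ⟨4 | 1⟩, ⟨4 | 1⟩, ⟨4 | 1⟩]


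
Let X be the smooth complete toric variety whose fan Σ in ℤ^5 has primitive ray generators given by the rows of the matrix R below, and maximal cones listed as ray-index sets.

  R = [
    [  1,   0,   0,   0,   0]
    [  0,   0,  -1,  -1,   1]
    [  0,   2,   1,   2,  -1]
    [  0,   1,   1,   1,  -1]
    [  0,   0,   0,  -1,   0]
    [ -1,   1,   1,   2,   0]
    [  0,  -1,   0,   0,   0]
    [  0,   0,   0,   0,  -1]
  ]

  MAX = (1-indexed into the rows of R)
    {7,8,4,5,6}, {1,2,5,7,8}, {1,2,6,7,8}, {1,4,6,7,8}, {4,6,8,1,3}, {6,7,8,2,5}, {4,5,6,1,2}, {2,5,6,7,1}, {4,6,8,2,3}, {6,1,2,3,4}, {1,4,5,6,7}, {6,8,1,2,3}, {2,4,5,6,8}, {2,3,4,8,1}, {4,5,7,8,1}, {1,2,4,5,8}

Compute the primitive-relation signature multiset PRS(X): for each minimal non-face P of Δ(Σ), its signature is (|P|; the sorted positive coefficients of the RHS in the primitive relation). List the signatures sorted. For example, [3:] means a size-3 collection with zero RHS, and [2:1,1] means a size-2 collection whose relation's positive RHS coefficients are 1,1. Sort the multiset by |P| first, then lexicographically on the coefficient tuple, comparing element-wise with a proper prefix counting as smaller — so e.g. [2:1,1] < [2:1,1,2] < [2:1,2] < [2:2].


Δ(Σ) — 8 vertices, 5 min non-faces:

  P = {3,7}:  v_{3} + v_{7} = v_{1} + v_{6} + v_{8}  →  sig = [2:1,1,1]
  P = {3,5}:  v_{3} + v_{5} = v_{2} + 2·v_{4}  →  sig = [2:1,2]
  P = {2,4,7}:  v_{2} + v_{4} + v_{7} = 0  →  sig = [3:]
  P = {1,5,6,8}:  v_{1} + v_{5} + v_{6} + v_{8} = v_{4}  →  sig = [4:1]
  P = {1,2,4,6,8}:  v_{1} + v_{2} + v_{4} + v_{6} + v_{8} = v_{3}  →  sig = [5:1]

Signatures (|P|; sorted positive RHS coefficients), sorted:
    |P|=2: 2 collections, coeffs (1,1,1), (1,2)
    |P|=3: 1 collection, coeffs ()
    |P|=4: 1 collection, coeffs (1)
    |P|=5: 1 collection, coeffs (1)


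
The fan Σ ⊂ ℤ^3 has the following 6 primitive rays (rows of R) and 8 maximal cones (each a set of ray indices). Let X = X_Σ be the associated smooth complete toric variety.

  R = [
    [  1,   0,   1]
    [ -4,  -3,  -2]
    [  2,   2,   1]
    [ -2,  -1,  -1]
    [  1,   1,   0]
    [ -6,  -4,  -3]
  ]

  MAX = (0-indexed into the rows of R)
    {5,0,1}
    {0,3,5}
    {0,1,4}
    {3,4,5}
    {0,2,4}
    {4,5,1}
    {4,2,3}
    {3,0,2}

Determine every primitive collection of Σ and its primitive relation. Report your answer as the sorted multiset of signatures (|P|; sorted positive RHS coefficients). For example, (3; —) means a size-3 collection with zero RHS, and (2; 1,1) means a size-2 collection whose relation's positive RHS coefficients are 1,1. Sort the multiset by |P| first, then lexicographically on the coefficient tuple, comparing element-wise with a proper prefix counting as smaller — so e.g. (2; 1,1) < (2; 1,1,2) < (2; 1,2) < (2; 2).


Δ(Σ) — 6 vertices, 5 min non-faces:

  P={1,2}:  v_{1} + v_{2} = v_{3}  →  sig = (2; 1)
  P={1,3}:  v_{1} + v_{3} = v_{5}  →  sig = (2; 1)
  P={2,5}:  v_{2} + v_{5} = 2·v_{3}  →  sig = (2; 2)
  P={0,3,4}:  v_{0} + v_{3} + v_{4} = 0  →  sig = (3; —)
  P={0,4,5}:  v_{0} + v_{4} + v_{5} = v_{1}  →  sig = (3; 1)

Signatures (|P|; sorted positive RHS coefficients), sorted:
{ (2; 1) ×2,  (2; 2),  (3; —),  (3; 1) }


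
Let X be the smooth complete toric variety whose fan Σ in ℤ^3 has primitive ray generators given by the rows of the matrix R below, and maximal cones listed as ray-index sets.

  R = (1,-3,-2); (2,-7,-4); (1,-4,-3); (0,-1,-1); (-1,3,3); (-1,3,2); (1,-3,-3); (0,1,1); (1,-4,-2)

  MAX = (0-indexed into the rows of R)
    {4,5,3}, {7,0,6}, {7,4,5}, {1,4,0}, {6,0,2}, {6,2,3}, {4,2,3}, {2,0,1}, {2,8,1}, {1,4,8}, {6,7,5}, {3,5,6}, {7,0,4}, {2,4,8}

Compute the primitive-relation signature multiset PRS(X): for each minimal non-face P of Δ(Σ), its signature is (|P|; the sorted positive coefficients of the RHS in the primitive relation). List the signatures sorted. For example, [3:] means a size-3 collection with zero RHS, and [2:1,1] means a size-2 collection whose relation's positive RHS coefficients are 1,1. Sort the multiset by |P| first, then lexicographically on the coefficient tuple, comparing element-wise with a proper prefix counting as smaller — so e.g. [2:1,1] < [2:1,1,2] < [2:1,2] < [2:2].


Minimal non-faces — 17 found among 9 rays, 14 max cones:

  • {0,5}:  v_{0} + v_{5} = 0  so sig = [2:]
  • {3,7}:  v_{3} + v_{7} = 0  so sig = [2:]
  • {4,6}:  v_{4} + v_{6} = 0  so sig = [2:]
  • {0,3}:  v_{0} + v_{3} = v_{2}  so sig = [2:1]
  • {0,8}:  v_{0} + v_{8} = v_{1}  so sig = [2:1]
  • {1,5}:  v_{1} + v_{5} = v_{8}  so sig = [2:1]
  • {2,5}:  v_{2} + v_{5} = v_{3}  so sig = [2:1]
  • {2,7}:  v_{2} + v_{7} = v_{0}  so sig = [2:1]
  • {1,3}:  v_{1} + v_{3} = v_{2} + v_{8}  so sig = [2:1,1]
  • {5,8}:  v_{5} + v_{8} = v_{2} + v_{4}  so sig = [2:1,1]
  • {6,8}:  v_{6} + v_{8} = v_{0} + v_{2}  so sig = [2:1,1]
  • {1,6}:  v_{1} + v_{6} = 2·v_{0} + v_{2}  so sig = [2:1,2]
  • {3,8}:  v_{3} + v_{8} = 2·v_{2} + v_{4}  so sig = [2:1,2]
  • {7,8}:  v_{7} + v_{8} = 2·v_{0} + v_{4}  so sig = [2:1,2]
  • {1,7}:  v_{1} + v_{7} = 3·v_{0} + v_{4}  so sig = [2:1,3]
  • {0,2,4}:  v_{0} + v_{2} + v_{4} = v_{8}  so sig = [3:1]
  • {1,2,4}:  v_{1} + v_{2} + v_{4} = 2·v_{8}  so sig = [3:2]

Sorted signature multiset PRS(X):
{ [2:] ×3,  [2:1] ×5,  [2:1,1] ×3,  [2:1,2] ×3,  [2:1,3],  [3:1],  [3:2] }


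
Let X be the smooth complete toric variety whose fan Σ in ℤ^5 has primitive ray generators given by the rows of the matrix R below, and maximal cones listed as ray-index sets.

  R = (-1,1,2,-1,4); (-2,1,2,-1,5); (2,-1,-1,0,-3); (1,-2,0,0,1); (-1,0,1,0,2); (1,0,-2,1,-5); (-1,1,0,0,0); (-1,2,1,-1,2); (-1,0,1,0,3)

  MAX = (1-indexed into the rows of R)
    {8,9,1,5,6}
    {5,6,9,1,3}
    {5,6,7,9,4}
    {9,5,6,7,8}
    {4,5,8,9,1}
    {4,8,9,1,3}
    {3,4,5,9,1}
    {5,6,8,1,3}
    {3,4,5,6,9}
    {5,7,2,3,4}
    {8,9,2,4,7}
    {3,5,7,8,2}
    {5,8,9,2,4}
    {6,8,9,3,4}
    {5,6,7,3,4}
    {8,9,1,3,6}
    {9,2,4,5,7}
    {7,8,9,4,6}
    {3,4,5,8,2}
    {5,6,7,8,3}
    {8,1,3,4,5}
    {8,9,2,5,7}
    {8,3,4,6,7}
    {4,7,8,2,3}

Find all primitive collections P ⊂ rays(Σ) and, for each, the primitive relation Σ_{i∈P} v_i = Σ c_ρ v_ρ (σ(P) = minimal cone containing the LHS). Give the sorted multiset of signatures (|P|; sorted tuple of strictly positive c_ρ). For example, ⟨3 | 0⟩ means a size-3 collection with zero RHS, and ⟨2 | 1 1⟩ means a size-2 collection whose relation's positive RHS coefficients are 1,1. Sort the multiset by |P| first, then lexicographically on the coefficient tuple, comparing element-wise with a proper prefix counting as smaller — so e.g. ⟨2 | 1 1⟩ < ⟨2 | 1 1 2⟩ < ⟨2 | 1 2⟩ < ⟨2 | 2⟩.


9 collections generate NE(X_Σ); each relation:

  • {2,6}:  v_{2} + v_{6} = v_{7}  so sig = ⟨2 | 1⟩
  • {1,7}:  v_{1} + v_{7} = v_{5} + v_{8}  so sig = ⟨2 | 1 1⟩
  • {1,2}:  v_{1} + v_{2} = v_{4} + 2·v_{5} + 2·v_{8}  so sig = ⟨2 | 1 2 2⟩
  • {3,7,9}:  v_{3} + v_{7} + v_{9} = 0  so sig = ⟨3 | 0⟩
  • {1,4,6}:  v_{1} + v_{4} + v_{6} = v_{3} + v_{9}  so sig = ⟨3 | 1 1⟩
  • {2,3,9}:  v_{2} + v_{3} + v_{9} = v_{4} + v_{5} + v_{8}  so sig = ⟨3 | 1 1 1⟩
  • {4,5,6,8}:  v_{4} + v_{5} + v_{6} + v_{8} = 0  so sig = ⟨4 | 0⟩
  • {3,5,8,9}:  v_{3} + v_{5} + v_{8} + v_{9} = v_{1}  so sig = ⟨4 | 1⟩
  • {4,5,7,8}:  v_{4} + v_{5} + v_{7} + v_{8} = v_{2}  so sig = ⟨4 | 1⟩

Sorted signature multiset PRS(X):
[⟨2 | 1⟩, ⟨2 | 1 1⟩, ⟨2 | 1 2 2⟩, ⟨3 | 0⟩, ⟨3 | 1 1⟩, ⟨3 | 1 1 1⟩, ⟨4 | 0⟩, ⟨4 | 1⟩, ⟨4 | 1⟩]


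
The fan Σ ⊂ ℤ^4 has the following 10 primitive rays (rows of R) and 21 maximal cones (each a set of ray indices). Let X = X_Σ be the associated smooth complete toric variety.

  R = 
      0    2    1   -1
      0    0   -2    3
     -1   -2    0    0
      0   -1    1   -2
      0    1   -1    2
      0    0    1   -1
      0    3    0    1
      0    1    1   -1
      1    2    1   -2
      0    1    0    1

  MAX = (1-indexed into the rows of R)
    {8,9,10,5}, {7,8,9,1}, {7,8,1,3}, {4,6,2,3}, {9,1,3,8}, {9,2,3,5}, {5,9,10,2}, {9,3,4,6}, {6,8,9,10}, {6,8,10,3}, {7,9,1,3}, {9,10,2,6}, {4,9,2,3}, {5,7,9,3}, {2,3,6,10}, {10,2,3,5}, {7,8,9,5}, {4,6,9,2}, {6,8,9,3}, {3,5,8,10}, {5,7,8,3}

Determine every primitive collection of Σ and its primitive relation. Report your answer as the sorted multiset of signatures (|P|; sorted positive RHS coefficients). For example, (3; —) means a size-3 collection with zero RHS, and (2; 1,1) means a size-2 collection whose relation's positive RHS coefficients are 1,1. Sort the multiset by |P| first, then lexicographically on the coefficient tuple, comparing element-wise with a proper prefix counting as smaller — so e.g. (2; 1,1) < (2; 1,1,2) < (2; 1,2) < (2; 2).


The 18 primitive collections of Σ (r=10, n=4):

  • {4,5}:  v_{4} + v_{5} = 0 ; sig = (2; —)
  • {1,5}:  v_{1} + v_{5} = v_{7} ; sig = (2; 1)
  • {2,8}:  v_{2} + v_{8} = v_{5} ; sig = (2; 1)
  • {4,7}:  v_{4} + v_{7} = v_{1} ; sig = (2; 1)
  • {4,10}:  v_{4} + v_{10} = v_{6} ; sig = (2; 1)
  • {5,6}:  v_{5} + v_{6} = v_{10} ; sig = (2; 1)
  • {1,4}:  v_{1} + v_{4} = v_{3} + v_{8} + v_{9} ; sig = (2; 1,1,1)
  • {4,8}:  v_{4} + v_{8} = v_{3} + v_{6} + v_{9} ; sig = (2; 1,1,1)
  • {1,2}:  v_{1} + v_{2} = v_{3} + 2·v_{5} + v_{9} ; sig = (2; 1,1,2)
  • {2,7}:  v_{2} + v_{7} = v_{3} + 3·v_{5} + v_{9} ; sig = (2; 1,1,3)
  • {1,10}:  v_{1} + v_{10} = v_{5} + 2·v_{8} ; sig = (2; 1,2)
  • {6,7}:  v_{6} + v_{7} = v_{5} + 2·v_{8} ; sig = (2; 1,2)
  • {1,6}:  v_{1} + v_{6} = 2·v_{8} ; sig = (2; 2)
  • {7,10}:  v_{7} + v_{10} = 2·v_{5} + 2·v_{8} ; sig = (2; 2,2)
  • {3,9,10}:  v_{3} + v_{9} + v_{10} = v_{8} ; sig = (3; 1)
  • {2,3,6,9}:  v_{2} + v_{3} + v_{6} + v_{9} = 0 ; sig = (4; —)
  • {3,5,8,9}:  v_{3} + v_{5} + v_{8} + v_{9} = v_{1} ; sig = (4; 1)
  • {3,7,8,9}:  v_{3} + v_{7} + v_{8} + v_{9} = 2·v_{1} ; sig = (4; 2)

Sorted signature multiset PRS(X):
{ (2; —),  (2; 1) ×5,  (2; 1,1,1) ×2,  (2; 1,1,2),  (2; 1,1,3),  (2; 1,2) ×2,  (2; 2),  (2; 2,2),  (3; 1),  (4; —),  (4; 1),  (4; 2) }
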